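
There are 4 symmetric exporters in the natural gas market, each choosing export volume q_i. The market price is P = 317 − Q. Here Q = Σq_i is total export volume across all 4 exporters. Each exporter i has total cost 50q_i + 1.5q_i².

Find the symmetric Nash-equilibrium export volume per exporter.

33.375

A representative exporter's profit is π_i = q_i(317 − Q) − 50q_i − 1.5q_i², with Q = q_i + Σ_{j≠i} q_j.
First-order condition: 267 − 5q_i − Σ_{j≠i} q_j = 0.
In a symmetric equilibrium every exporter chooses the same q, so Σ_{j≠i} q_j = 3q. The condition becomes 267 − 8q = 0, giving q = 267/8 = 33.375.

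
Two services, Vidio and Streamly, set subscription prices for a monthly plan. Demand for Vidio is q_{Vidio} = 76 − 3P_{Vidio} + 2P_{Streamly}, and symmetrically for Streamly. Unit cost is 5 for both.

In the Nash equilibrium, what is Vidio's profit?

Vidio's profit: π = (P_{Vidio} − 5)(76 − 3P_{Vidio} + 2P_{Streamly}).
∂π/∂P_{Vidio} = 91 − 6P_{Vidio} + 2P_{Streamly} = 0 ⇒ P_{Vidio} = 91/6 + (1/3)P_{Streamly}.
By symmetry P_{Streamly} = P_{Vidio}; substituting into the reaction function, (2/3)P_{Vidio} = 91/6 and P_{Vidio} = 22.75.
q_{Vidio} = 76 − 3·22.75 + 2·22.75 = 53.25.
Profit = (22.75 − 5)·53.25 = 945.1875.

945.1875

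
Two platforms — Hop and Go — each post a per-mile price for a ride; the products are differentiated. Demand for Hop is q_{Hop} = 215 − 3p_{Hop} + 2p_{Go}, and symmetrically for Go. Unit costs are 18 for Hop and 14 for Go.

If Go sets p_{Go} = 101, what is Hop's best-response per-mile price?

Hop's profit: π = (p_{Hop} − 18)(215 − 3p_{Hop} + 2p_{Go}).
∂π/∂p_{Hop} = 269 − 6p_{Hop} + 2p_{Go} = 0 ⇒ p_{Hop} = 269/6 + (1/3)p_{Go}.
At p_{Go} = 101: p_{Hop} = 269/6 + (1/3)·101 = 78.5.

78.5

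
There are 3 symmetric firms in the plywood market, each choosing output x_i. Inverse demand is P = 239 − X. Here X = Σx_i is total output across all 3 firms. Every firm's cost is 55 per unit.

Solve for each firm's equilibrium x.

A representative firm's profit is π_i = x_i(239 − X) − 55x_i, with X = x_i + Σ_{j≠i} x_j.
First-order condition: 184 − 2x_i − Σ_{j≠i} x_j = 0.
Imposing symmetry (x_j = x for all j) turns Σ_{j≠i} x_j into 2x, so 184 = 4x and x = 46.

46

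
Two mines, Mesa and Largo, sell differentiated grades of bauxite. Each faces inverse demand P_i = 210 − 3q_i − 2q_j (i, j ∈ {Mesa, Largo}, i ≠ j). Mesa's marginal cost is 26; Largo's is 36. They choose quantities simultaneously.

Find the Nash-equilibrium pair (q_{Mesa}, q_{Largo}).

Mine Mesa's profit: π = q_{Mesa}(210 − 3q_{Mesa} − 2q_{Largo}) − 26q_{Mesa}.
∂π/∂q_{Mesa} = 184 − 6q_{Mesa} − 2q_{Largo} = 0 ⇒ q_{Mesa} = 92/3 − (1/3)q_{Largo}.
Similarly q_{Largo} = 29 − (1/3)q_{Mesa}.
Substituting the second reaction function into the first: q_{Mesa} = 92/3 − (1/3)(29 − (1/3)q_{Mesa}), which gives (8/9)q_{Mesa} = 21 ⇒ q_{Mesa} = 23.625.
Then q_{Largo} = 29 − (1/3)·23.625 = 21.125.

23.625, 21.125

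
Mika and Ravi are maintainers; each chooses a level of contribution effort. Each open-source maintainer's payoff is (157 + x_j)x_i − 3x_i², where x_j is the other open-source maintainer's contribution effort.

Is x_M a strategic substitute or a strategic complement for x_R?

Mika's payoff is (157 + x_R)x_M − 3x_M².
∂π/∂x_M = 157 + x_R − 6x_M = 0, so x_M = 157/6 + (1/6)x_R.
The best-response slope dx_M/dx_R = 1/6 > 0: the reaction function is upward-sloping, so the choices are strategic complements.

strategic complements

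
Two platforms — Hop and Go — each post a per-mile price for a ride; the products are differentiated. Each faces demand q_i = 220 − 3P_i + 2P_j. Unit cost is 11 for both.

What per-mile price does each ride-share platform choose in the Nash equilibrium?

Hop's profit: π = (P_{Hop} − 11)(220 − 3P_{Hop} + 2P_{Go}).
∂π/∂P_{Hop} = 253 − 6P_{Hop} + 2P_{Go} = 0 ⇒ P_{Hop} = 253/6 + (1/3)P_{Go}.
By symmetry P_{Go} = P_{Hop}; substituting into the reaction function, (2/3)P_{Hop} = 253/6 and P_{Hop} = 63.25.

63.25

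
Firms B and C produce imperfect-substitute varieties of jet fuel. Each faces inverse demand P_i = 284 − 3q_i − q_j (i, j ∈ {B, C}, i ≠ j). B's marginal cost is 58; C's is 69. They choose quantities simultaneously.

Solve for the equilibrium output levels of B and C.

32.6, 30.4

Firm B's profit: π = q_B(284 − 3q_B − q_C) − 58q_B.
∂π/∂q_B = 226 − 6q_B − q_C = 0 ⇒ q_B = 113/3 − (1/6)q_C.
Similarly q_C = 215/6 − (1/6)q_B.
Substituting the second reaction function into the first: q_B = 113/3 − (1/6)(215/6 − (1/6)q_B), which gives (35/36)q_B = 1141/36 ⇒ q_B = 32.6.
Then q_C = 215/6 − (1/6)·32.6 = 30.4.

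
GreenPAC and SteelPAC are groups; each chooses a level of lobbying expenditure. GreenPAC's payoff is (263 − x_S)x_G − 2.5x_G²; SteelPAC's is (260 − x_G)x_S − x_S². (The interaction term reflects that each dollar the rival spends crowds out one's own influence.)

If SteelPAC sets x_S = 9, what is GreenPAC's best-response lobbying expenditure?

50.8

Expanding GreenPAC's payoff: 263x_G − x_Sx_G − 2.5x_G².
∂π/∂x_G = 263 − x_S − 5x_G = 0, so x_G = 52.6 − 0.2x_S.
At x_S = 9: x_G = 52.6 − 0.2·9 = 50.8.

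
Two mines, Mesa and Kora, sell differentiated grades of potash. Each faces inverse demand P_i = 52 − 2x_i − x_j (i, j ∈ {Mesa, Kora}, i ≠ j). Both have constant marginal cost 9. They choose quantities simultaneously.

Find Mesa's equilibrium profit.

147.92

Mine Mesa's profit: π = x_{Mesa}(52 − 2x_{Mesa} − x_{Kora}) − 9x_{Mesa}.
∂π/∂x_{Mesa} = 43 − 4x_{Mesa} − x_{Kora} = 0 ⇒ x_{Mesa} = 10.75 − 0.25x_{Kora}.
The game is symmetric, so in equilibrium x_{Kora} = x_{Mesa}: the reaction function gives 1.25x_{Mesa} = 10.75, hence x_{Mesa} = 8.6.
P_{Mesa} = 52 − 2·8.6 − 8.6 = 26.2.
Profit = (26.2 − 9)·8.6 = 147.92.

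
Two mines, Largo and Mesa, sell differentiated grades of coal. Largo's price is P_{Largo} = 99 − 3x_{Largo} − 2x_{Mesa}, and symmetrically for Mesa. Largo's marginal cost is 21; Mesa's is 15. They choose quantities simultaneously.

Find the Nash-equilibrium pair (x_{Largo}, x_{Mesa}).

Mine Largo's profit: π = x_{Largo}(99 − 3x_{Largo} − 2x_{Mesa}) − 21x_{Largo}.
∂π/∂x_{Largo} = 78 − 6x_{Largo} − 2x_{Mesa} = 0 ⇒ x_{Largo} = 13 − (1/3)x_{Mesa}.
Similarly x_{Mesa} = 14 − (1/3)x_{Largo}.
Solving the two reaction functions simultaneously: (1 − (−1/3)(−1/3))x_{Largo} = 13 − (1/3)·14, so (8/9)x_{Largo} = 25/3 and x_{Largo} = 9.375.
Then x_{Mesa} = 14 − (1/3)·9.375 = 10.875.

9.375, 10.875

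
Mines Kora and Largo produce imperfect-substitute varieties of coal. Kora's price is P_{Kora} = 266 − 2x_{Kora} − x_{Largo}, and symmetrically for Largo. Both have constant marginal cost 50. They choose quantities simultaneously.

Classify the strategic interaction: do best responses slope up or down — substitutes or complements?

strategic substitutes

Mine Kora's profit: π = x_{Kora}(266 − 2x_{Kora} − x_{Largo}) − 50x_{Kora}.
∂π/∂x_{Kora} = 216 − 4x_{Kora} − x_{Largo} = 0 ⇒ x_{Kora} = 54 − 0.25x_{Largo}.
The best-response slope dx_{Kora}/dx_{Largo} = −0.25 < 0: the reaction function is downward-sloping, so the choices are strategic substitutes.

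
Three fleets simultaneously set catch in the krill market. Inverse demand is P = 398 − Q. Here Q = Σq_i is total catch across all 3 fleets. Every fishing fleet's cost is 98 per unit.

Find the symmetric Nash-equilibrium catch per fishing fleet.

75

A representative fishing fleet's profit is π_i = q_i(398 − Q) − 98q_i, with Q = q_i + Σ_{j≠i} q_j.
First-order condition: 300 − 2q_i − Σ_{j≠i} q_j = 0.
With identical fishing fleets, set every q_j = q: then 300 − 2q − 2q = 0, i.e. q = 300/4 = 75.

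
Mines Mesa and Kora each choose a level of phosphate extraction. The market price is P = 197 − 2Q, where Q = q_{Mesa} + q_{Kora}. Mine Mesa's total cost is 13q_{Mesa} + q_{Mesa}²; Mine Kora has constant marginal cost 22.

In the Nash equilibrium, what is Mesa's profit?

Mine Mesa's profit: π = q_{Mesa}(197 − 2(q_{Mesa} + q_{Kora})) − 13q_{Mesa} − q_{Mesa}².
∂π/∂q_{Mesa} = 184 − 6q_{Mesa} − 2q_{Kora} = 0, so q_{Mesa} = 92/3 − (1/3)q_{Kora}.
For Kora: ∂π/∂q_{Kora} = 175 − 4q_{Kora} − 2q_{Mesa} = 0 ⇒ q_{Kora} = 43.75 − 0.5q_{Mesa}.
Solving the two reaction functions simultaneously: (1 − (−1/3)(−0.5))q_{Mesa} = 92/3 − (1/3)·43.75, so (5/6)q_{Mesa} = 193/12 and q_{Mesa} = 19.3.
Then q_{Kora} = 43.75 − 0.5·19.3 = 34.1.
Price P = 197 − 2·53.4 = 90.2.
Mesa's profit: (90.2 − 13)·19.3 − (19.3)² = 1117.47.

1117.47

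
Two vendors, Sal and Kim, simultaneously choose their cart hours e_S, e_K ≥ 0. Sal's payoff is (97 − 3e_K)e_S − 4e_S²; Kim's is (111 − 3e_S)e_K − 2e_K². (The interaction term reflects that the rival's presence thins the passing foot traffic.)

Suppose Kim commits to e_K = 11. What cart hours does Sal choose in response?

8

Expanding Sal's payoff: 97e_S − 3e_Ke_S − 4e_S².
∂π/∂e_S = 97 − 3e_K − 8e_S = 0, so e_S = 12.125 − 0.375e_K.
At e_K = 11: e_S = 12.125 − 0.375·11 = 8.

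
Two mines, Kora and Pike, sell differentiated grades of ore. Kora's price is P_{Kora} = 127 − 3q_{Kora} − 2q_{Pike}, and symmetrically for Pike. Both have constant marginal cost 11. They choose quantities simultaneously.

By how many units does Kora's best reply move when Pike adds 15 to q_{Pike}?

-5

Mine Kora's profit: π = q_{Kora}(127 − 3q_{Kora} − 2q_{Pike}) − 11q_{Kora}.
∂π/∂q_{Kora} = 116 − 6q_{Kora} − 2q_{Pike} = 0 ⇒ q_{Kora} = 58/3 − (1/3)q_{Pike}.
The reaction-function slope is −1/3, so a 15-unit rise in q_{Pike} moves q_{Kora} by −1/3 × 15 = −5. Kora's best response falls — the actions are strategic substitutes.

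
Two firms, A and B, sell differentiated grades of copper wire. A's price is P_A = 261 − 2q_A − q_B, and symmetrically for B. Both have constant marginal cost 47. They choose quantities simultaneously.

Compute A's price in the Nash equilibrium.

132.6

Firm A's profit: π = q_A(261 − 2q_A − q_B) − 47q_A.
∂π/∂q_A = 214 − 4q_A − q_B = 0 ⇒ q_A = 53.5 − 0.25q_B.
By symmetry q_B = q_A; substituting into the reaction function, 1.25q_A = 53.5 and q_A = 42.8.
P_A = 261 − 2·42.8 − 42.8 = 132.6.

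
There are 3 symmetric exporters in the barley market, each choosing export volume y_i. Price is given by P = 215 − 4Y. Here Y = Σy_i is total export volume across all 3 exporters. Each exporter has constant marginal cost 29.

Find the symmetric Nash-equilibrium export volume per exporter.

A representative exporter's profit is π_i = y_i(215 − 4Y) − 29y_i, with Y = y_i + Σ_{j≠i} y_j.
First-order condition: 186 − 8y_i − 4Σ_{j≠i} y_j = 0.
In a symmetric equilibrium every exporter chooses the same y, so Σ_{j≠i} y_j = 2y. The condition becomes 186 − 16y = 0, giving y = 186/16 = 11.625.

11.625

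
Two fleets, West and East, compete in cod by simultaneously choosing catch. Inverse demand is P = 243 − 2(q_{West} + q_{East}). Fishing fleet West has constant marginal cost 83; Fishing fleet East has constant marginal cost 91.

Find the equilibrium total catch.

Fishing fleet West's profit: π = q_{West}(243 − 2(q_{West} + q_{East})) − 83q_{West}.
∂π/∂q_{West} = 160 − 4q_{West} − 2q_{East} = 0, so q_{West} = 40 − 0.5q_{East}.
By the same steps for East: q_{East} = 38 − 0.5q_{West}.
Plugging q_{East} into West's best response: q_{West} = 40 − 0.5(38 − 0.5q_{West}) ⇒ 0.75q_{West} = 21, so q_{West} = 28.
Then q_{East} = 38 − 0.5·28 = 24.
Total catch: 28 + 24 = 52.

52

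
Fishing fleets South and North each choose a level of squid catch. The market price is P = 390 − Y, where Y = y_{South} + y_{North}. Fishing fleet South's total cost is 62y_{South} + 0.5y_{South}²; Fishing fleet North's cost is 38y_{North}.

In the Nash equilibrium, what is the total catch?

206.4

Fishing fleet South's profit: π = y_{South}(390 − (y_{South} + y_{North})) − 62y_{South} − 0.5y_{South}².
∂π/∂y_{South} = 328 − 3y_{South} − y_{North} = 0, so y_{South} = 328/3 − (1/3)y_{North}.
For North: ∂π/∂y_{North} = 352 − 2y_{North} − y_{South} = 0 ⇒ y_{North} = 176 − 0.5y_{South}.
Solving the two reaction functions simultaneously: (1 − (−1/3)(−0.5))y_{South} = 328/3 − (1/3)·176, so (5/6)y_{South} = 152/3 and y_{South} = 60.8.
Then y_{North} = 176 − 0.5·60.8 = 145.6.
Total catch: 60.8 + 145.6 = 206.4.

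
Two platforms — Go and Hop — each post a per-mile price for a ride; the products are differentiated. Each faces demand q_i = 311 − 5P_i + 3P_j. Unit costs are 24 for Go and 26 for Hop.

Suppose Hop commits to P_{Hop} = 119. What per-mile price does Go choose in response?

78.8

Go's profit: π = (P_{Go} − 24)(311 − 5P_{Go} + 3P_{Hop}).
∂π/∂P_{Go} = 431 − 10P_{Go} + 3P_{Hop} = 0 ⇒ P_{Go} = 43.1 + 0.3P_{Hop}.
At P_{Hop} = 119: P_{Go} = 43.1 + 0.3·119 = 78.8.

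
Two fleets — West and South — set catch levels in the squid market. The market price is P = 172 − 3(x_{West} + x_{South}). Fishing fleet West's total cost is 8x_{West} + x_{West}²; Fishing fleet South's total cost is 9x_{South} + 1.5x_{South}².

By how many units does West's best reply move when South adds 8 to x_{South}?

-3

Fishing fleet West's profit: π = x_{West}(172 − 3(x_{West} + x_{South})) − 8x_{West} − x_{West}².
∂π/∂x_{West} = 164 − 8x_{West} − 3x_{South} = 0, so x_{West} = 20.5 − 0.375x_{South}.
The reaction-function slope is −0.375, so an 8-unit rise in x_{South} moves x_{West} by −0.375 × 8 = −3. West's best response falls — the actions are strategic substitutes.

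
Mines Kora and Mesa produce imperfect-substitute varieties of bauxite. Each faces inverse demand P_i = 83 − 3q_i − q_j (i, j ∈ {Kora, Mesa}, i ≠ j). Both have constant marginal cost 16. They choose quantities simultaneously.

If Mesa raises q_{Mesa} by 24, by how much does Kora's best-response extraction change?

-4

Mine Kora's profit: π = q_{Kora}(83 − 3q_{Kora} − q_{Mesa}) − 16q_{Kora}.
∂π/∂q_{Kora} = 67 − 6q_{Kora} − q_{Mesa} = 0 ⇒ q_{Kora} = 67/6 − (1/6)q_{Mesa}.
The reaction-function slope is −1/6, so a 24-unit rise in q_{Mesa} moves q_{Kora} by −1/6 × 24 = −4. Kora's best response falls — the actions are strategic substitutes.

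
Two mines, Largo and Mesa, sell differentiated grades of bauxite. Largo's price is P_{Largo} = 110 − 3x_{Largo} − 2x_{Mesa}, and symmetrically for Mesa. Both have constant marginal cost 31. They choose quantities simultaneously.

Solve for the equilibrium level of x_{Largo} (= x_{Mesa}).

9.875

Mine Largo's profit: π = x_{Largo}(110 − 3x_{Largo} − 2x_{Mesa}) − 31x_{Largo}.
∂π/∂x_{Largo} = 79 − 6x_{Largo} − 2x_{Mesa} = 0 ⇒ x_{Largo} = 79/6 − (1/3)x_{Mesa}.
By symmetry x_{Mesa} = x_{Largo}; substituting into the reaction function, (4/3)x_{Largo} = 79/6 and x_{Largo} = 9.875.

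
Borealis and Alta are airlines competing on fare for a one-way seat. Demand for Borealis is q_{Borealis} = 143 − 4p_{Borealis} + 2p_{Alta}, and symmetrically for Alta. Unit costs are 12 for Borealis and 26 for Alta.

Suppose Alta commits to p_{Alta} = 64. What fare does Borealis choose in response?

Borealis's profit: π = (p_{Borealis} − 12)(143 − 4p_{Borealis} + 2p_{Alta}).
∂π/∂p_{Borealis} = 191 − 8p_{Borealis} + 2p_{Alta} = 0 ⇒ p_{Borealis} = 23.875 + 0.25p_{Alta}.
At p_{Alta} = 64: p_{Borealis} = 23.875 + 0.25·64 = 39.875.

39.875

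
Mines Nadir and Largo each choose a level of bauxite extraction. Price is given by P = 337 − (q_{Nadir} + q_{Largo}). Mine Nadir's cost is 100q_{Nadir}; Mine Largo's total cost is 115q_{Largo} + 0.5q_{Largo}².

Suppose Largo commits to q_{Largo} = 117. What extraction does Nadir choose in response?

60

Mine Nadir's profit: π = q_{Nadir}(337 − (q_{Nadir} + q_{Largo})) − 100q_{Nadir}.
∂π/∂q_{Nadir} = 237 − 2q_{Nadir} − q_{Largo} = 0, so q_{Nadir} = 118.5 − 0.5q_{Largo}.
At q_{Largo} = 117: q_{Nadir} = 118.5 − 0.5·117 = 60.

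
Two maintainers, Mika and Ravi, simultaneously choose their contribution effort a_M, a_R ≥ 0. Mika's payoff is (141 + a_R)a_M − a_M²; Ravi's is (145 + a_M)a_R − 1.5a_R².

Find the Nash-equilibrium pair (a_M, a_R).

113.6, 86.2

Expanding Mika's payoff: 141a_M + a_Ra_M − a_M².
∂π/∂a_M = 141 + a_R − 2a_M = 0, so a_M = 70.5 + 0.5a_R.
Likewise for Ravi: a_R = 145/3 + (1/3)a_M.
Plugging a_R into Mika's best response: a_M = 70.5 + 0.5(145/3 + (1/3)a_M) ⇒ (5/6)a_M = 284/3, so a_M = 113.6.
Then a_R = 145/3 + (1/3)·113.6 = 86.2.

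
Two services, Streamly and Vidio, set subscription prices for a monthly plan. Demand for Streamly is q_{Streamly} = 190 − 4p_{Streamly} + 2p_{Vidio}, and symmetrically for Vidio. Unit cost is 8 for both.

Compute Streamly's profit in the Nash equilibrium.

3364

Streamly's profit: π = (p_{Streamly} − 8)(190 − 4p_{Streamly} + 2p_{Vidio}).
∂π/∂p_{Streamly} = 222 − 8p_{Streamly} + 2p_{Vidio} = 0 ⇒ p_{Streamly} = 27.75 + 0.25p_{Vidio}.
Setting p_{Streamly} = p_{Vidio} in the reaction function: p_{Streamly} = 27.75 + 0.25p_{Streamly}, so p_{Streamly} = 27.75 / 0.75 = 37.
q_{Streamly} = 190 − 4·37 + 2·37 = 116.
Profit = (37 − 8)·116 = 3364.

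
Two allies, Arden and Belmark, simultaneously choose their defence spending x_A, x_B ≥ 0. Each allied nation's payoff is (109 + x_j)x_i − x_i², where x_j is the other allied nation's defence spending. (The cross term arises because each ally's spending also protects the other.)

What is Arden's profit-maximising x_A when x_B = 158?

133.5

Arden's payoff is (109 + x_B)x_A − x_A².
∂π/∂x_A = 109 + x_B − 2x_A = 0, so x_A = 54.5 + 0.5x_B.
At x_B = 158: x_A = 54.5 + 0.5·158 = 133.5.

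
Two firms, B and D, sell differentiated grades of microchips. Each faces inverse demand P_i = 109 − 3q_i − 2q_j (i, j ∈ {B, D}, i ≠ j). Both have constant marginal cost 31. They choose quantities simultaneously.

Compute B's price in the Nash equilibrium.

Firm B's profit: π = q_B(109 − 3q_B − 2q_D) − 31q_B.
∂π/∂q_B = 78 − 6q_B − 2q_D = 0 ⇒ q_B = 13 − (1/3)q_D.
Setting q_B = q_D in the reaction function: q_B = 13 − (1/3)q_B, so q_B = 13 / (4/3) = 9.75.
P_B = 109 − 3·9.75 − 2·9.75 = 60.25.

60.25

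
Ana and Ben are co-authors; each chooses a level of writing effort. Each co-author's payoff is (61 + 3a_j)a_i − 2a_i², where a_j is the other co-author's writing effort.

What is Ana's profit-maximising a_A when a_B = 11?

23.5

Ana's payoff is (61 + 3a_B)a_A − 2a_A².
∂π/∂a_A = 61 + 3a_B − 4a_A = 0, so a_A = 15.25 + 0.75a_B.
At a_B = 11: a_A = 15.25 + 0.75·11 = 23.5.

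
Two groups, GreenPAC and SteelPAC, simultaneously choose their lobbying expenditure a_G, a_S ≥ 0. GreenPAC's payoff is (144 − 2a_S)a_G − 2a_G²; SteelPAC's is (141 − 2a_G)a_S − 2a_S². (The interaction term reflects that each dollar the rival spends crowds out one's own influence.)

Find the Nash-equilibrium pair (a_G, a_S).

24.5, 23

Expanding GreenPAC's payoff: 144a_G − 2a_Sa_G − 2a_G².
∂π/∂a_G = 144 − 2a_S − 4a_G = 0, so a_G = 36 − 0.5a_S.
Likewise for SteelPAC: a_S = 35.25 − 0.5a_G.
Solving the two reaction functions simultaneously: (1 − (−0.5)(−0.5))a_G = 36 − 0.5·35.25, so 0.75a_G = 18.375 and a_G = 24.5.
Then a_S = 35.25 − 0.5·24.5 = 23.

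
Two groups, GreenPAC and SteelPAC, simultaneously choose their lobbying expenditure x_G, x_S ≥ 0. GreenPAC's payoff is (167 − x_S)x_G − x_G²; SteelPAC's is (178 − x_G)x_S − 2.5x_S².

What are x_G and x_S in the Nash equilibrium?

73, 21

Expanding GreenPAC's payoff: 167x_G − x_Sx_G − x_G².
∂π/∂x_G = 167 − x_S − 2x_G = 0, so x_G = 83.5 − 0.5x_S.
Likewise for SteelPAC: x_S = 35.6 − 0.2x_G.
Substituting the second reaction function into the first: x_G = 83.5 − 0.5(35.6 − 0.2x_G), which gives 0.9x_G = 65.7 ⇒ x_G = 73.
Then x_S = 35.6 − 0.2·73 = 21.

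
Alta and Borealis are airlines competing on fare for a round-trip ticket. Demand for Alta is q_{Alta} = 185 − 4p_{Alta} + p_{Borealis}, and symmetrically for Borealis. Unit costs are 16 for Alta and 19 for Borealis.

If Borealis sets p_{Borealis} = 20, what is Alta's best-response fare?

33.625

Alta's profit: π = (p_{Alta} − 16)(185 − 4p_{Alta} + p_{Borealis}).
∂π/∂p_{Alta} = 249 − 8p_{Alta} + p_{Borealis} = 0 ⇒ p_{Alta} = 31.125 + 0.125p_{Borealis}.
At p_{Borealis} = 20: p_{Alta} = 31.125 + 0.125·20 = 33.625.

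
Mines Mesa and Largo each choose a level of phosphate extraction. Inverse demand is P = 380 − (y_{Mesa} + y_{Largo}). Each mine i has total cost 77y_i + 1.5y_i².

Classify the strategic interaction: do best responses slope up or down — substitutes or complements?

Mine Mesa's profit: π = y_{Mesa}(380 − (y_{Mesa} + y_{Largo})) − 77y_{Mesa} − 1.5y_{Mesa}².
∂π/∂y_{Mesa} = 303 − 5y_{Mesa} − y_{Largo} = 0, so y_{Mesa} = 60.6 − 0.2y_{Largo}.
The best-response slope dy_{Mesa}/dy_{Largo} = −0.2 < 0: the reaction function is downward-sloping, so the choices are strategic substitutes.

strategic substitutes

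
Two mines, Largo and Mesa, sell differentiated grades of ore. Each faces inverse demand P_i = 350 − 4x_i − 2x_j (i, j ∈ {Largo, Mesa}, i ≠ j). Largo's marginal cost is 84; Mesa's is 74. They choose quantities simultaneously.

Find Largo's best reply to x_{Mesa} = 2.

32.75

Mine Largo's profit: π = x_{Largo}(350 − 4x_{Largo} − 2x_{Mesa}) − 84x_{Largo}.
∂π/∂x_{Largo} = 266 − 8x_{Largo} − 2x_{Mesa} = 0 ⇒ x_{Largo} = 33.25 − 0.25x_{Mesa}.
At x_{Mesa} = 2: x_{Largo} = 33.25 − 0.25·2 = 32.75.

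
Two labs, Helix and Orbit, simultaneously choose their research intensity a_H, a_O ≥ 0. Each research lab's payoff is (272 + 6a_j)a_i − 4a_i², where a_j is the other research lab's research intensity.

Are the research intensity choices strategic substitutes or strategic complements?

Helix's payoff is (272 + 6a_O)a_H − 4a_H².
∂π/∂a_H = 272 + 6a_O − 8a_H = 0, so a_H = 34 + 0.75a_O.
The best-response slope da_H/da_O = 0.75 > 0: the reaction function is upward-sloping, so the choices are strategic complements.

strategic complements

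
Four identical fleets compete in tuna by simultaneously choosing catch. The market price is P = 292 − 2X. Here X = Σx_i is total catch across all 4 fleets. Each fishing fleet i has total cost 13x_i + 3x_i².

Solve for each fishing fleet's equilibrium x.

17.4375

A representative fishing fleet's profit is π_i = x_i(292 − 2X) − 13x_i − 3x_i², with X = x_i + Σ_{j≠i} x_j.
First-order condition: 279 − 10x_i − 2Σ_{j≠i} x_j = 0.
With identical fishing fleets, set every x_j = x: then 279 − 10x − 6x = 0, i.e. x = 279/16 = 17.4375.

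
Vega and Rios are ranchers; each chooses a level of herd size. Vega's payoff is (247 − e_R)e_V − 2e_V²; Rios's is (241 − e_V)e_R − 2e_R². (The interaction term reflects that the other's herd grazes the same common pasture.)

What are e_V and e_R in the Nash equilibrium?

49.8, 47.8

Expanding Vega's payoff: 247e_V − e_Re_V − 2e_V².
∂π/∂e_V = 247 − e_R − 4e_V = 0, so e_V = 61.75 − 0.25e_R.
Likewise for Rios: e_R = 60.25 − 0.25e_V.
Solving the two reaction functions simultaneously: (1 − (−0.25)(−0.25))e_V = 61.75 − 0.25·60.25, so 0.9375e_V = 46.6875 and e_V = 49.8.
Then e_R = 60.25 − 0.25·49.8 = 47.8.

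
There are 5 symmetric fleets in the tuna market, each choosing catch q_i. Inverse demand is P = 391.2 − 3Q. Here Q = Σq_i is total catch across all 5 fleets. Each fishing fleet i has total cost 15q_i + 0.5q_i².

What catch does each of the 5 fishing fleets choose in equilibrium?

A representative fishing fleet's profit is π_i = q_i(391.2 − 3Q) − 15q_i − 0.5q_i², with Q = q_i + Σ_{j≠i} q_j.
First-order condition: 376.2 − 7q_i − 3Σ_{j≠i} q_j = 0.
Imposing symmetry (q_j = q for all j) turns Σ_{j≠i} q_j into 4q, so 376.2 = 19q and q = 19.8.

19.8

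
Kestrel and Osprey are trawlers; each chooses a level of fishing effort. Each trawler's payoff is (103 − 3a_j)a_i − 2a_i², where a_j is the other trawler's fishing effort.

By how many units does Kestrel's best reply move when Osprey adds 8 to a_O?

Kestrel's payoff is (103 − 3a_O)a_K − 2a_K².
∂π/∂a_K = 103 − 3a_O − 4a_K = 0, so a_K = 25.75 − 0.75a_O.
The reaction-function slope is −0.75, so an 8-unit rise in a_O moves a_K by −0.75 × 8 = −6. Kestrel's best response falls — the actions are strategic substitutes.

-6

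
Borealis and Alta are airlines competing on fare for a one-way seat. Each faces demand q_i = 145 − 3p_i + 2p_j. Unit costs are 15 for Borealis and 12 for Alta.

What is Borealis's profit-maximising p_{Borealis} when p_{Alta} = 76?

Borealis's profit: π = (p_{Borealis} − 15)(145 − 3p_{Borealis} + 2p_{Alta}).
∂π/∂p_{Borealis} = 190 − 6p_{Borealis} + 2p_{Alta} = 0 ⇒ p_{Borealis} = 95/3 + (1/3)p_{Alta}.
At p_{Alta} = 76: p_{Borealis} = 95/3 + (1/3)·76 = 57.

57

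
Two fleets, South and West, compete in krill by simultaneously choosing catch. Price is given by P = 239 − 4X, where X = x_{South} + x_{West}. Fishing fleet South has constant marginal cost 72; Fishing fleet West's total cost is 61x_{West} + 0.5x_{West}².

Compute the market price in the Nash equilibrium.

Fishing fleet South's profit: π = x_{South}(239 − 4(x_{South} + x_{West})) − 72x_{South}.
∂π/∂x_{South} = 167 − 8x_{South} − 4x_{West} = 0, so x_{South} = 20.875 − 0.5x_{West}.
For West: ∂π/∂x_{West} = 178 − 9x_{West} − 4x_{South} = 0 ⇒ x_{West} = 178/9 − (4/9)x_{South}.
Substituting the second reaction function into the first: x_{South} = 20.875 − 0.5(178/9 − (4/9)x_{South}), which gives (7/9)x_{South} = 791/72 ⇒ x_{South} = 14.125.
Then x_{West} = 178/9 − (4/9)·14.125 = 13.5.
Equilibrium price: P = 239 − 4·27.625 = 128.5.

128.5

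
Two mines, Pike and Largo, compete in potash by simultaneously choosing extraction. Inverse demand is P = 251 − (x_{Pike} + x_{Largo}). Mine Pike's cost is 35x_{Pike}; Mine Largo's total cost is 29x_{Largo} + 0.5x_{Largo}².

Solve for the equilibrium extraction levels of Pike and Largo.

Mine Pike's profit: π = x_{Pike}(251 − (x_{Pike} + x_{Largo})) − 35x_{Pike}.
∂π/∂x_{Pike} = 216 − 2x_{Pike} − x_{Largo} = 0, so x_{Pike} = 108 − 0.5x_{Largo}.
For Largo: ∂π/∂x_{Largo} = 222 − 3x_{Largo} − x_{Pike} = 0 ⇒ x_{Largo} = 74 − (1/3)x_{Pike}.
Substituting the second reaction function into the first: x_{Pike} = 108 − 0.5(74 − (1/3)x_{Pike}), which gives (5/6)x_{Pike} = 71 ⇒ x_{Pike} = 85.2.
Then x_{Largo} = 74 − (1/3)·85.2 = 45.6.

85.2, 45.6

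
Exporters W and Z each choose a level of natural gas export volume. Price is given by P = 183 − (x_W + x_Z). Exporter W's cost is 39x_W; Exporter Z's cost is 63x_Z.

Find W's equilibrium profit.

3136

Exporter W's profit: π = x_W(183 − (x_W + x_Z)) − 39x_W.
∂π/∂x_W = 144 − 2x_W − x_Z = 0, so x_W = 72 − 0.5x_Z.
By the same steps for Z: x_Z = 60 − 0.5x_W.
Plugging x_Z into W's best response: x_W = 72 − 0.5(60 − 0.5x_W) ⇒ 0.75x_W = 42, so x_W = 56.
Then x_Z = 60 − 0.5·56 = 32.
Price P = 183 − 88 = 95.
W's profit: (95 − 39)·56 = 3136.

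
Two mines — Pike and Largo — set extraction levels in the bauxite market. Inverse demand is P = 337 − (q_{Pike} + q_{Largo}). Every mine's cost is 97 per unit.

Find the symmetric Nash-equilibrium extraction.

Mine Pike's profit: π = q_{Pike}(337 − (q_{Pike} + q_{Largo})) − 97q_{Pike}.
∂π/∂q_{Pike} = 240 − 2q_{Pike} − q_{Largo} = 0, so q_{Pike} = 120 − 0.5q_{Largo}.
Setting q_{Pike} = q_{Largo} in the reaction function: q_{Pike} = 120 − 0.5q_{Pike}, so q_{Pike} = 120 / 1.5 = 80.

80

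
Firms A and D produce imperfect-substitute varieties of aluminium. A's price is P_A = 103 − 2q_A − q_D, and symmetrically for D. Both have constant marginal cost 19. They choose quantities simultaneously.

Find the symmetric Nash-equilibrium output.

Firm A's profit: π = q_A(103 − 2q_A − q_D) − 19q_A.
∂π/∂q_A = 84 − 4q_A − q_D = 0 ⇒ q_A = 21 − 0.25q_D.
Setting q_A = q_D in the reaction function: q_A = 21 − 0.25q_A, so q_A = 21 / 1.25 = 16.8.

16.8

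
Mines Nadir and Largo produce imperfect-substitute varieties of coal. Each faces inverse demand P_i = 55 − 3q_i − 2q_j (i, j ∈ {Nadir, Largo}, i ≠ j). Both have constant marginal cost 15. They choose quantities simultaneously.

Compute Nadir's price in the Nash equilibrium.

Mine Nadir's profit: π = q_{Nadir}(55 − 3q_{Nadir} − 2q_{Largo}) − 15q_{Nadir}.
∂π/∂q_{Nadir} = 40 − 6q_{Nadir} − 2q_{Largo} = 0 ⇒ q_{Nadir} = 20/3 − (1/3)q_{Largo}.
The game is symmetric, so in equilibrium q_{Largo} = q_{Nadir}: the reaction function gives (4/3)q_{Nadir} = 20/3, hence q_{Nadir} = 5.
P_{Nadir} = 55 − 3·5 − 2·5 = 30.

30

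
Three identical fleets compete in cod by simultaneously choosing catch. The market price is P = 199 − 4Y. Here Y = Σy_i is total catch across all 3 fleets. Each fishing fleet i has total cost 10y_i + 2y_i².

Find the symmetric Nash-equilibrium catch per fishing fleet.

9.45

A representative fishing fleet's profit is π_i = y_i(199 − 4Y) − 10y_i − 2y_i², with Y = y_i + Σ_{j≠i} y_j.
First-order condition: 189 − 12y_i − 4Σ_{j≠i} y_j = 0.
With identical fishing fleets, set every y_j = y: then 189 − 12y − 8y = 0, i.e. y = 189/20 = 9.45.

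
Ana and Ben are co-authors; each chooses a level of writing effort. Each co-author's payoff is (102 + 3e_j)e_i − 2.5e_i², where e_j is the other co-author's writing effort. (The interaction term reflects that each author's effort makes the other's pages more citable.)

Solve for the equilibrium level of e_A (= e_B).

Ana's payoff is (102 + 3e_B)e_A − 2.5e_A².
∂π/∂e_A = 102 + 3e_B − 5e_A = 0, so e_A = 20.4 + 0.6e_B.
The game is symmetric, so in equilibrium e_B = e_A: the reaction function gives 0.4e_A = 20.4, hence e_A = 51.

51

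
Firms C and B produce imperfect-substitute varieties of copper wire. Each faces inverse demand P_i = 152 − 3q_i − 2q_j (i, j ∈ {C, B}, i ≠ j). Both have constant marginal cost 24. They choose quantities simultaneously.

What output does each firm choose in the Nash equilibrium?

16

Firm C's profit: π = q_C(152 − 3q_C − 2q_B) − 24q_C.
∂π/∂q_C = 128 − 6q_C − 2q_B = 0 ⇒ q_C = 64/3 − (1/3)q_B.
By symmetry q_B = q_C; substituting into the reaction function, (4/3)q_C = 64/3 and q_C = 16.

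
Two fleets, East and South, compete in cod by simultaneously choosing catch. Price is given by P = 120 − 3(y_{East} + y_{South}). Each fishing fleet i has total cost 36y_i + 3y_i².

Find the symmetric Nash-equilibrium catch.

5.6

Fishing fleet East's profit: π = y_{East}(120 − 3(y_{East} + y_{South})) − 36y_{East} − 3y_{East}².
∂π/∂y_{East} = 84 − 12y_{East} − 3y_{South} = 0, so y_{East} = 7 − 0.25y_{South}.
Setting y_{East} = y_{South} in the reaction function: y_{East} = 7 − 0.25y_{East}, so y_{East} = 7 / 1.25 = 5.6.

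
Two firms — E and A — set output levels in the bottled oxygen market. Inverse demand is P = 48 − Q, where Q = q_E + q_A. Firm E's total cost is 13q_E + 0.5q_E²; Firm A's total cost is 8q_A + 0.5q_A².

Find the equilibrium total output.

Firm E's profit: π = q_E(48 − (q_E + q_A)) − 13q_E − 0.5q_E².
∂π/∂q_E = 35 − 3q_E − q_A = 0, so q_E = 35/3 − (1/3)q_A.
By the same steps for A: q_A = 40/3 − (1/3)q_E.
Solving the two reaction functions simultaneously: (1 − (−1/3)(−1/3))q_E = 35/3 − (1/3)·(40/3), so (8/9)q_E = 65/9 and q_E = 8.125.
Then q_A = 40/3 − (1/3)·8.125 = 10.625.
Total output: 8.125 + 10.625 = 18.75.

18.75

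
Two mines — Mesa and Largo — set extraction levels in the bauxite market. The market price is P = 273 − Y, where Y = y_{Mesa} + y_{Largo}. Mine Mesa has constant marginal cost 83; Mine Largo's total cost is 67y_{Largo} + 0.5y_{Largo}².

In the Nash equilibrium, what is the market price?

155.8

Mine Mesa's profit: π = y_{Mesa}(273 − (y_{Mesa} + y_{Largo})) − 83y_{Mesa}.
∂π/∂y_{Mesa} = 190 − 2y_{Mesa} − y_{Largo} = 0, so y_{Mesa} = 95 − 0.5y_{Largo}.
For Largo: ∂π/∂y_{Largo} = 206 − 3y_{Largo} − y_{Mesa} = 0 ⇒ y_{Largo} = 206/3 − (1/3)y_{Mesa}.
Substituting the second reaction function into the first: y_{Mesa} = 95 − 0.5(206/3 − (1/3)y_{Mesa}), which gives (5/6)y_{Mesa} = 182/3 ⇒ y_{Mesa} = 72.8.
Then y_{Largo} = 206/3 − (1/3)·72.8 = 44.4.
Equilibrium price: P = 273 − 117.2 = 155.8.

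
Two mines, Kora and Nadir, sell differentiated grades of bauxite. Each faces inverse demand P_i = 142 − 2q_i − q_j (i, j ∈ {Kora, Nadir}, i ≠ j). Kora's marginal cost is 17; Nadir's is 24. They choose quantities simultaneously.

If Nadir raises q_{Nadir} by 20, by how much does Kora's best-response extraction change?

-5

Mine Kora's profit: π = q_{Kora}(142 − 2q_{Kora} − q_{Nadir}) − 17q_{Kora}.
∂π/∂q_{Kora} = 125 − 4q_{Kora} − q_{Nadir} = 0 ⇒ q_{Kora} = 31.25 − 0.25q_{Nadir}.
The reaction-function slope is −0.25, so a 20-unit rise in q_{Nadir} moves q_{Kora} by −0.25 × 20 = −5. Kora's best response falls — the actions are strategic substitutes.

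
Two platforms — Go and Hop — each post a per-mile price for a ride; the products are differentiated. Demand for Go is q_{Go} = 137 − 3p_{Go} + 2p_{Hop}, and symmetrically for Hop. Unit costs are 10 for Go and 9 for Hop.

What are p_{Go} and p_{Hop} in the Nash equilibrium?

Go's profit: π = (p_{Go} − 10)(137 − 3p_{Go} + 2p_{Hop}).
∂π/∂p_{Go} = 167 − 6p_{Go} + 2p_{Hop} = 0 ⇒ p_{Go} = 167/6 + (1/3)p_{Hop}.
Similarly p_{Hop} = 82/3 + (1/3)p_{Go}.
Plugging p_{Hop} into Go's best response: p_{Go} = 167/6 + (1/3)(82/3 + (1/3)p_{Go}) ⇒ (8/9)p_{Go} = 665/18, so p_{Go} = 41.5625.
Then p_{Hop} = 82/3 + (1/3)·41.5625 = 41.1875.

41.5625, 41.1875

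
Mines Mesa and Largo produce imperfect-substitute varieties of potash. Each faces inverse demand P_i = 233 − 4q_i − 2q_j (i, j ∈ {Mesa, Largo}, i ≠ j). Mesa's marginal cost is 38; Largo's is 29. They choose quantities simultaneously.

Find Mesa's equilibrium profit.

Mine Mesa's profit: π = q_{Mesa}(233 − 4q_{Mesa} − 2q_{Largo}) − 38q_{Mesa}.
∂π/∂q_{Mesa} = 195 − 8q_{Mesa} − 2q_{Largo} = 0 ⇒ q_{Mesa} = 24.375 − 0.25q_{Largo}.
Similarly q_{Largo} = 25.5 − 0.25q_{Mesa}.
Substituting the second reaction function into the first: q_{Mesa} = 24.375 − 0.25(25.5 − 0.25q_{Mesa}), which gives 0.9375q_{Mesa} = 18 ⇒ q_{Mesa} = 19.2.
Then q_{Largo} = 25.5 − 0.25·19.2 = 20.7.
P_{Mesa} = 233 − 4·19.2 − 2·20.7 = 114.8.
Profit = (114.8 − 38)·19.2 = 1474.56.

1474.56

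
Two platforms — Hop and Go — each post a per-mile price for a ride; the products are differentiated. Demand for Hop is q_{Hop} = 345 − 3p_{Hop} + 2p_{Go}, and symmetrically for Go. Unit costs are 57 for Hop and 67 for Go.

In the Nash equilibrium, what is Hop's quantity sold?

221.625

Hop's profit: π = (p_{Hop} − 57)(345 − 3p_{Hop} + 2p_{Go}).
∂π/∂p_{Hop} = 516 − 6p_{Hop} + 2p_{Go} = 0 ⇒ p_{Hop} = 86 + (1/3)p_{Go}.
Similarly p_{Go} = 91 + (1/3)p_{Hop}.
Substituting the second reaction function into the first: p_{Hop} = 86 + (1/3)(91 + (1/3)p_{Hop}), which gives (8/9)p_{Hop} = 349/3 ⇒ p_{Hop} = 130.875.
Then p_{Go} = 91 + (1/3)·130.875 = 134.625.
q_{Hop} = 345 − 3·130.875 + 2·134.625 = 221.625.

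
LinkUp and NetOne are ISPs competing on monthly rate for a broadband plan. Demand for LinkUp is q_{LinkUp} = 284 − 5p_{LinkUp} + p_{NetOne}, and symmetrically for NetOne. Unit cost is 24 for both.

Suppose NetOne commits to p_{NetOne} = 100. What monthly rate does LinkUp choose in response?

LinkUp's profit: π = (p_{LinkUp} − 24)(284 − 5p_{LinkUp} + p_{NetOne}).
∂π/∂p_{LinkUp} = 404 − 10p_{LinkUp} + p_{NetOne} = 0 ⇒ p_{LinkUp} = 40.4 + 0.1p_{NetOne}.
At p_{NetOne} = 100: p_{LinkUp} = 40.4 + 0.1·100 = 50.4.

50.4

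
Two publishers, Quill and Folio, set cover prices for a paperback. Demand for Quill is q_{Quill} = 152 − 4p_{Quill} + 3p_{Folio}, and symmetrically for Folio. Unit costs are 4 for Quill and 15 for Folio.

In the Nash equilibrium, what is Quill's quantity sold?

Quill's profit: π = (p_{Quill} − 4)(152 − 4p_{Quill} + 3p_{Folio}).
∂π/∂p_{Quill} = 168 − 8p_{Quill} + 3p_{Folio} = 0 ⇒ p_{Quill} = 21 + 0.375p_{Folio}.
Similarly p_{Folio} = 26.5 + 0.375p_{Quill}.
Plugging p_{Folio} into Quill's best response: p_{Quill} = 21 + 0.375(26.5 + 0.375p_{Quill}) ⇒ (55/64)p_{Quill} = 30.9375, so p_{Quill} = 36.
Then p_{Folio} = 26.5 + 0.375·36 = 40.
q_{Quill} = 152 − 4·36 + 3·40 = 128.

128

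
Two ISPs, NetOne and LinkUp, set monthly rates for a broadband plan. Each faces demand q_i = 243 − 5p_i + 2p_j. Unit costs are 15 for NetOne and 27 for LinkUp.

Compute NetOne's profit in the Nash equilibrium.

NetOne's profit: π = (p_{NetOne} − 15)(243 − 5p_{NetOne} + 2p_{LinkUp}).
∂π/∂p_{NetOne} = 318 − 10p_{NetOne} + 2p_{LinkUp} = 0 ⇒ p_{NetOne} = 31.8 + 0.2p_{LinkUp}.
Similarly p_{LinkUp} = 37.8 + 0.2p_{NetOne}.
Solving the two reaction functions simultaneously: (1 − (0.2)(0.2))p_{NetOne} = 31.8 + 0.2·37.8, so 0.96p_{NetOne} = 39.36 and p_{NetOne} = 41.
Then p_{LinkUp} = 37.8 + 0.2·41 = 46.
q_{NetOne} = 243 − 5·41 + 2·46 = 130.
Profit = (41 − 15)·130 = 3380.

3380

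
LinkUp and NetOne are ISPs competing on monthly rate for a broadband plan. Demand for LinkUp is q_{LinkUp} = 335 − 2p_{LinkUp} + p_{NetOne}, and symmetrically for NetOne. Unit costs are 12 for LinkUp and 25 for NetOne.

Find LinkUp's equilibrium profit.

23936.72

LinkUp's profit: π = (p_{LinkUp} − 12)(335 − 2p_{LinkUp} + p_{NetOne}).
∂π/∂p_{LinkUp} = 359 − 4p_{LinkUp} + p_{NetOne} = 0 ⇒ p_{LinkUp} = 89.75 + 0.25p_{NetOne}.
Similarly p_{NetOne} = 96.25 + 0.25p_{LinkUp}.
Solving the two reaction functions simultaneously: (1 − (0.25)(0.25))p_{LinkUp} = 89.75 + 0.25·96.25, so 0.9375p_{LinkUp} = 113.8125 and p_{LinkUp} = 121.4.
Then p_{NetOne} = 96.25 + 0.25·121.4 = 126.6.
q_{LinkUp} = 335 − 2·121.4 + 126.6 = 218.8.
Profit = (121.4 − 12)·218.8 = 23936.72.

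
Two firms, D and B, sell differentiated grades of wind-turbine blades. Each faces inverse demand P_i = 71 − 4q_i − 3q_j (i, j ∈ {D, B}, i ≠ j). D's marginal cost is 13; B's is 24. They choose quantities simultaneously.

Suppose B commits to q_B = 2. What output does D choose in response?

Firm D's profit: π = q_D(71 − 4q_D − 3q_B) − 13q_D.
∂π/∂q_D = 58 − 8q_D − 3q_B = 0 ⇒ q_D = 7.25 − 0.375q_B.
At q_B = 2: q_D = 7.25 − 0.375·2 = 6.5.

6.5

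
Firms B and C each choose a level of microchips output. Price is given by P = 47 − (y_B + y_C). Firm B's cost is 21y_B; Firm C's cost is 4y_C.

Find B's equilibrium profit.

Firm B's profit: π = y_B(47 − (y_B + y_C)) − 21y_B.
∂π/∂y_B = 26 − 2y_B − y_C = 0, so y_B = 13 − 0.5y_C.
By the same steps for C: y_C = 21.5 − 0.5y_B.
Substituting the second reaction function into the first: y_B = 13 − 0.5(21.5 − 0.5y_B), which gives 0.75y_B = 2.25 ⇒ y_B = 3.
Then y_C = 21.5 − 0.5·3 = 20.
Price P = 47 − 23 = 24.
B's profit: (24 − 21)·3 = 9.

9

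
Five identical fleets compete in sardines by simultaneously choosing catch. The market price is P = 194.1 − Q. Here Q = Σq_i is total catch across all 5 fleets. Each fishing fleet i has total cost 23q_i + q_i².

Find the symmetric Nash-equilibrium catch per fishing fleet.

21.3875

A representative fishing fleet's profit is π_i = q_i(194.1 − Q) − 23q_i − q_i², with Q = q_i + Σ_{j≠i} q_j.
First-order condition: 171.1 − 4q_i − Σ_{j≠i} q_j = 0.
In a symmetric equilibrium every fishing fleet chooses the same q, so Σ_{j≠i} q_j = 4q. The condition becomes 171.1 − 8q = 0, giving q = 171.1/8 = 21.3875.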